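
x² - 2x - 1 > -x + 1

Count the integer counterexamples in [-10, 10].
Counterexamples in [-10, 10]: {-1, 0, 1, 2}.

Counting them gives 4 values.

Answer: 4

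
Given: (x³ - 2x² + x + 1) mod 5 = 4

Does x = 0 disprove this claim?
Substitute x = 0 into the relation:
x = 0: LHS = (0³ - 2·0² + 0 + 1) mod 5 = 1 mod 5 = 1; 1 = 4 — FAILS

Since the claim fails at x = 0, this value is a counterexample.

Answer: Yes, x = 0 is a counterexample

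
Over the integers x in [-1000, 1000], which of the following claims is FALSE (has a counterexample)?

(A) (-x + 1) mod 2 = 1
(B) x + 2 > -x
(A) x = 1: LHS = (-1 + 1) mod 2 = 0 mod 2 = 0; 0 = 1 — FAILS
(B) x = -1: LHS = (-1) + 2 = 1, RHS = -(-1) = 1; 1 > 1 — FAILS

Answer: Both A and B are false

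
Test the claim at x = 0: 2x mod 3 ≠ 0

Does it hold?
x = 0: LHS = (2·0) mod 3 = 0 mod 3 = 0; 0 ≠ 0 — FAILS

The relation fails at x = 0, so x = 0 is a counterexample.

Answer: No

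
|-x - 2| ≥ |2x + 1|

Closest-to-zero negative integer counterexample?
Testing negative integers from -1 downward:
x = -1: LHS = |-(-1) - 2| = |-1| = 1, RHS = |2·(-1) + 1| = |-1| = 1; 1 ≥ 1 — holds
x = -2: LHS = |-(-2) - 2| = |0| = 0, RHS = |2·(-2) + 1| = |-3| = 3; 0 ≥ 3 — FAILS  ← closest negative counterexample to 0

Answer: x = -2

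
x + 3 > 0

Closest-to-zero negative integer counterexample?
Testing negative integers from -1 downward:
x = -1: LHS = (-1) + 3 = 2; 2 > 0 — holds
x = -2: LHS = (-2) + 3 = 1; 1 > 0 — holds
x = -3: LHS = (-3) + 3 = 0; 0 > 0 — FAILS  ← closest negative counterexample to 0

Answer: x = -3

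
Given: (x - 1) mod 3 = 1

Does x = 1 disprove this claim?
Substitute x = 1 into the relation:
x = 1: LHS = (1 - 1) mod 3 = 0 mod 3 = 0; 0 = 1 — FAILS

Since the claim fails at x = 1, this value is a counterexample.

Answer: Yes, x = 1 is a counterexample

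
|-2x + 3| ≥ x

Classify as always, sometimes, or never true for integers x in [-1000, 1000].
Holds at x = 0: LHS = |-2·0 + 3| = |3| = 3; 3 ≥ 0 — holds
Fails at x = 2: LHS = |-2·2 + 3| = |-1| = 1; 1 ≥ 2 — FAILS
It is satisfied by some integers in the range but not all.

Answer: Sometimes true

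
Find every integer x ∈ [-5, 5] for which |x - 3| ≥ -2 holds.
An absolute value is never negative, so the left side is ≥ 0 for every x, while the right side is -2. Tightest case in [-5, 5] is x = 3:
x = 3: LHS = |3 - 3| = |0| = 0; 0 ≥ -2 — holds
Hence LHS − RHS is never negative, i.e. LHS ≥ RHS throughout, so the relation holds for every integer in [-5, 5].

Answer: All integers in [-5, 5]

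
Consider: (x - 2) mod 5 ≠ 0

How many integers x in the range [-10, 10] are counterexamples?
Counterexamples in [-10, 10]: {-8, -3, 2, 7}.

Counting them gives 4 values.

Answer: 4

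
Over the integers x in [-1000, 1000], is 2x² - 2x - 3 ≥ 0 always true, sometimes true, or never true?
Holds at x = -1: LHS = 2·(-1)² - 2·(-1) - 3 = 1; 1 ≥ 0 — holds
Fails at x = 0: LHS = 2·0² - 2·0 - 3 = -3; -3 ≥ 0 — FAILS
It is satisfied by some integers in the range but not all.

Answer: Sometimes true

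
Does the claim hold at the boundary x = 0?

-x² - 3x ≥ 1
x = 0: LHS = -0² - 3·0 = 0; 0 ≥ 1 — FAILS

The relation fails at x = 0, so x = 0 is a counterexample.

Answer: No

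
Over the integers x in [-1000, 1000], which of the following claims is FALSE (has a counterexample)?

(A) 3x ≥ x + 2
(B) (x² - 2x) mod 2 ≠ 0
(A) x = 0: LHS = 3·0 = 0, RHS = 0 + 2 = 2; 0 ≥ 2 — FAILS
(B) x = 0: LHS = (0² - 2·0) mod 2 = 0 mod 2 = 0; 0 ≠ 0 — FAILS

Answer: Both A and B are false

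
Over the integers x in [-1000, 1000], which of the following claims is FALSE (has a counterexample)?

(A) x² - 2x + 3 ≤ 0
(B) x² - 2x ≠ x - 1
(A) x = 0: LHS = 0² - 2·0 + 3 = 3; 3 ≤ 0 — FAILS

(B) Track d = LHS − RHS over the integers in [-1000, 1000]. Equality would need d = 0, but d changes sign only between consecutive integers, jumping over 0:
x = 0: LHS = 0² - 2·0 = 0, RHS = 0 - 1 = -1; 0 ≠ -1 — holds  (d = 1)
x = 1: LHS = 1² - 2·1 = -1, RHS = 1 - 1 = 0; -1 ≠ 0 — holds  (d = -1)
x = 2: LHS = 2² - 2·2 = 0, RHS = 2 - 1 = 1; 0 ≠ 1 — holds  (d = -1)
x = 3: LHS = 3² - 2·3 = 3, RHS = 3 - 1 = 2; 3 ≠ 2 — holds  (d = 1)
Away from these crossings d keeps a constant sign, and checking every integer in [-1000, 1000] confirms d ≠ 0 throughout. Hence the two sides are never equal, so the relation holds for every integer in [-1000, 1000].

Only (A) has a counterexample.

Answer: A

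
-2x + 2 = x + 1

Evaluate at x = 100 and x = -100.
x = 100: LHS = -2·100 + 2 = -198, RHS = 100 + 1 = 101; -198 = 101 — FAILS
x = -100: LHS = -2·(-100) + 2 = 202, RHS = (-100) + 1 = -99; 202 = -99 — FAILS

Answer: No, fails for both x = 100 and x = -100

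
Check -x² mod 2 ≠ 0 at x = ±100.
x = 100: LHS = (-100²) mod 2 = (-10000) mod 2 = 0; 0 ≠ 0 — FAILS
x = -100: LHS = (-(-100)²) mod 2 = (-10000) mod 2 = 0; 0 ≠ 0 — FAILS

Answer: No, fails for both x = 100 and x = -100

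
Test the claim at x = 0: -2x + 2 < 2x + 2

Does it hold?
x = 0: LHS = -2·0 + 2 = 2, RHS = 2·0 + 2 = 2; 2 < 2 — FAILS

The relation fails at x = 0, so x = 0 is a counterexample.

Answer: No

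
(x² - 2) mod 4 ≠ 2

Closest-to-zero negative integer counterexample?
Testing negative integers from -1 downward:
x = -1: LHS = ((-1)² - 2) mod 4 = (-1) mod 4 = 3; 3 ≠ 2 — holds
x = -2: LHS = ((-2)² - 2) mod 4 = 2 mod 4 = 2; 2 ≠ 2 — FAILS  ← closest negative counterexample to 0

Answer: x = -2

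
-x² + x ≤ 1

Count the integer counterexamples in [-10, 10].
Over all integers in [-10, 10], LHS − RHS is largest at x = 0, where it equals -1:
x = 0: LHS = -0² + 0 = 0; 0 ≤ 1 — holds
At the ends of the range:
x = -10: LHS = -(-10)² + (-10) = -110; -110 ≤ 1 — holds
x = 10: LHS = -10² + 10 = -90; -90 ≤ 1 — holds
Hence LHS − RHS is never positive, i.e. LHS ≤ RHS throughout, so the relation holds for every integer in [-10, 10].

No counterexample appears in that range.

Answer: 0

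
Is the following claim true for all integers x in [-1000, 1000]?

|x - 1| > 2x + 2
The claim fails at x = 0:
x = 0: LHS = |0 - 1| = |-1| = 1, RHS = 2·0 + 2 = 2; 1 > 2 — FAILS

Because a single integer refutes it, the statement is false.

Answer: False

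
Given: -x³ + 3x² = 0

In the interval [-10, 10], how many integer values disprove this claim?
Counterexamples in [-10, 10]: {-10, -9, -8, -7, -6, -5, -4, -3, -2, -1, 1, 2, 4, 5, 6, 7, 8, 9, 10}.

Counting them gives 19 values.

Answer: 19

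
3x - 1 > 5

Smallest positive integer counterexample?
Testing positive integers:
x = 1: LHS = 3·1 - 1 = 2; 2 > 5 — FAILS  ← smallest positive counterexample

Answer: x = 1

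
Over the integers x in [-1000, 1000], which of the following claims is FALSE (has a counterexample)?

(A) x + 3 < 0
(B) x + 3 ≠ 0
(A) x = 0: LHS = 0 + 3 = 3; 3 < 0 — FAILS
(B) x = -3: LHS = (-3) + 3 = 0; 0 ≠ 0 — FAILS

Answer: Both A and B are false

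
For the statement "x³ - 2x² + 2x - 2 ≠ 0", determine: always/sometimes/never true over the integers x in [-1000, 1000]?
Track d = LHS − RHS over the integers in [-1000, 1000]. Equality would need d = 0, but d changes sign only between consecutive integers, jumping over 0:
x = 1: LHS = 1³ - 2·1² + 2·1 - 2 = -1; -1 ≠ 0 — holds  (d = -1)
x = 2: LHS = 2³ - 2·2² + 2·2 - 2 = 2; 2 ≠ 0 — holds  (d = 2)
Away from these crossings d keeps a constant sign, and checking every integer in [-1000, 1000] confirms d ≠ 0 throughout. Hence the two sides are never equal, so the relation holds for every integer in [-1000, 1000].

No counterexample exists.

Answer: Always true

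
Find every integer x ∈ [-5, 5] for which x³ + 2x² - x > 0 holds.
Holds for: {-2, -1, 1, 2, 3, 4, 5}
Fails for: {-5, -4, -3, 0}

Answer: {-2, -1, 1, 2, 3, 4, 5}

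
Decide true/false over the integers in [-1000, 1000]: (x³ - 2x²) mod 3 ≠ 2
The claim fails at x = 1:
x = 1: LHS = (1³ - 2·1²) mod 3 = (-1) mod 3 = 2; 2 ≠ 2 — FAILS

Because a single integer refutes it, the statement is false.

Answer: False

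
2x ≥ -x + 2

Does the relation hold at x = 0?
x = 0: LHS = 2·0 = 0, RHS = -0 + 2 = 2; 0 ≥ 2 — FAILS

The relation fails at x = 0, so x = 0 is a counterexample.

Answer: No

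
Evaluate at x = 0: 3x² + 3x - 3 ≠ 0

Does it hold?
x = 0: LHS = 3·0² + 3·0 - 3 = -3; -3 ≠ 0 — holds

The relation is satisfied at x = 0.

Answer: Yes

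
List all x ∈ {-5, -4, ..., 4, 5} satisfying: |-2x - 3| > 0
Over all integers in [-5, 5], LHS − RHS is smallest at x = -1, where it equals 1:
x = -1: LHS = |-2·(-1) - 3| = |-1| = 1; 1 > 0 — holds
At the ends of the range:
x = -5: LHS = |-2·(-5) - 3| = |7| = 7; 7 > 0 — holds
x = 5: LHS = |-2·5 - 3| = |-13| = 13; 13 > 0 — holds
Hence LHS − RHS is never zero or negative, i.e. LHS > RHS throughout, so the relation holds for every integer in [-5, 5].

Answer: All integers in [-5, 5]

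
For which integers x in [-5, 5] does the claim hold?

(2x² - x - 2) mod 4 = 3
Holds for: {-3, 1, 5}
Fails for: {-5, -4, -2, -1, 0, 2, 3, 4}

Answer: {-3, 1, 5}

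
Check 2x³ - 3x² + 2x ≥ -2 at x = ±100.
x = 100: LHS = 2·100³ - 3·100² + 2·100 = 1970200; 1970200 ≥ -2 — holds
x = -100: LHS = 2·(-100)³ - 3·(-100)² + 2·(-100) = -2030200; -2030200 ≥ -2 — FAILS

Answer: Partially: holds for x = 100, fails for x = -100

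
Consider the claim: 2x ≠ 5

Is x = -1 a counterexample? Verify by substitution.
Substitute x = -1 into the relation:
x = -1: LHS = 2·(-1) = -2; -2 ≠ 5 — holds

The relation holds at x = -1, so it is not a counterexample.

Answer: No, x = -1 is not a counterexample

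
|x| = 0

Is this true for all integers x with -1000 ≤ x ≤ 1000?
The claim fails at x = 1:
x = 1: LHS = |1| = 1; 1 = 0 — FAILS

Because a single integer refutes it, the statement is false.

Answer: False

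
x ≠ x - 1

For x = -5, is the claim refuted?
Substitute x = -5 into the relation:
x = -5: RHS = (-5) - 1 = -6; -5 ≠ -6 — holds

The relation holds at x = -5, so it is not a counterexample.

Answer: No, x = -5 is not a counterexample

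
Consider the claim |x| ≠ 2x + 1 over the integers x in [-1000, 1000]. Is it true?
Track d = LHS − RHS over the integers in [-1000, 1000]. Equality would need d = 0, but d changes sign only between consecutive integers, jumping over 0:
x = -1: LHS = |-1| = 1, RHS = 2·(-1) + 1 = -1; 1 ≠ -1 — holds  (d = 2)
x = 0: LHS = |0| = 0, RHS = 2·0 + 1 = 1; 0 ≠ 1 — holds  (d = -1)
Away from these crossings d keeps a constant sign, and checking every integer in [-1000, 1000] confirms d ≠ 0 throughout. Hence the two sides are never equal, so the relation holds for every integer in [-1000, 1000].

No counterexample exists.

Answer: True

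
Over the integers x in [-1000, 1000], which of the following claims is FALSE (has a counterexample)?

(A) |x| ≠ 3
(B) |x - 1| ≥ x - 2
(A) x = 3: LHS = |3| = 3; 3 ≠ 3 — FAILS

(B) Over all integers in [-1000, 1000], LHS − RHS is smallest at x = 1, where it equals 1:
x = 1: LHS = |1 - 1| = |0| = 0, RHS = 1 - 2 = -1; 0 ≥ -1 — holds
At the ends of the range:
x = -1000: LHS = |(-1000) - 1| = |-1001| = 1001, RHS = (-1000) - 2 = -1002; 1001 ≥ -1002 — holds
x = 1000: LHS = |1000 - 1| = |999| = 999, RHS = 1000 - 2 = 998; 999 ≥ 998 — holds
Hence LHS − RHS is never negative, i.e. LHS ≥ RHS throughout, so the relation holds for every integer in [-1000, 1000].

Only (A) has a counterexample.

Answer: A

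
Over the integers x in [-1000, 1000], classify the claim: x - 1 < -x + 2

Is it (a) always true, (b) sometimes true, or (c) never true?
Holds at x = 0: LHS = 0 - 1 = -1, RHS = -0 + 2 = 2; -1 < 2 — holds
Fails at x = 2: LHS = 2 - 1 = 1, RHS = -2 + 2 = 0; 1 < 0 — FAILS
It is satisfied by some integers in the range but not all.

Answer: Sometimes true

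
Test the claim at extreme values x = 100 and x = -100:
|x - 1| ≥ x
x = 100: LHS = |100 - 1| = |99| = 99; 99 ≥ 100 — FAILS
x = -100: LHS = |(-100) - 1| = |-101| = 101; 101 ≥ -100 — holds

Answer: Partially: fails for x = 100, holds for x = -100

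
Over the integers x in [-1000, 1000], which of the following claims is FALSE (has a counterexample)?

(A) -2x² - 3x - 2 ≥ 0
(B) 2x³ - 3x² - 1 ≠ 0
(A) x = 0: LHS = -2·0² - 3·0 - 2 = -2; -2 ≥ 0 — FAILS

(B) Track d = LHS − RHS over the integers in [-1000, 1000]. Equality would need d = 0, but d changes sign only between consecutive integers, jumping over 0:
x = 1: LHS = 2·1³ - 3·1² - 1 = -2; -2 ≠ 0 — holds  (d = -2)
x = 2: LHS = 2·2³ - 3·2² - 1 = 3; 3 ≠ 0 — holds  (d = 3)
Away from these crossings d keeps a constant sign, and checking every integer in [-1000, 1000] confirms d ≠ 0 throughout. Hence the two sides are never equal, so the relation holds for every integer in [-1000, 1000].

Only (A) has a counterexample.

Answer: A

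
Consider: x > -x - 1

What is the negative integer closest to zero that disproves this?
Testing negative integers from -1 downward:
x = -1: RHS = -(-1) - 1 = 0; -1 > 0 — FAILS  ← closest negative counterexample to 0

Answer: x = -1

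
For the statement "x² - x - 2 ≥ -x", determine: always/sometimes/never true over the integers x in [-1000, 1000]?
Holds at x = 2: LHS = 2² - 2 - 2 = 0; 0 ≥ -2 — holds
Fails at x = 0: LHS = 0² - 0 - 2 = -2, RHS = -0 = 0; -2 ≥ 0 — FAILS
It is satisfied by some integers in the range but not all.

Answer: Sometimes true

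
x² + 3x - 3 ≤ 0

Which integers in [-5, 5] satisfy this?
Holds for: {-3, -2, -1, 0}
Fails for: {-5, -4, 1, 2, 3, 4, 5}

Answer: {-3, -2, -1, 0}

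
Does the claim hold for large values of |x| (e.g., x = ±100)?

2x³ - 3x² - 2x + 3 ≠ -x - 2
x = 100: LHS = 2·100³ - 3·100² - 2·100 + 3 = 1969803, RHS = -100 - 2 = -102; 1969803 ≠ -102 — holds
x = -100: LHS = 2·(-100)³ - 3·(-100)² - 2·(-100) + 3 = -2029797, RHS = -(-100) - 2 = 98; -2029797 ≠ 98 — holds

Answer: Yes, holds for both x = 100 and x = -100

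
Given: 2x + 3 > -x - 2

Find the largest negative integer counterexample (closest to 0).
Testing negative integers from -1 downward:
x = -1: LHS = 2·(-1) + 3 = 1, RHS = -(-1) - 2 = -1; 1 > -1 — holds
x = -2: LHS = 2·(-2) + 3 = -1, RHS = -(-2) - 2 = 0; -1 > 0 — FAILS  ← closest negative counterexample to 0

Answer: x = -2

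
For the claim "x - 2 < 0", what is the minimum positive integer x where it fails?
Testing positive integers:
x = 1: LHS = 1 - 2 = -1; -1 < 0 — holds
x = 2: LHS = 2 - 2 = 0; 0 < 0 — FAILS  ← smallest positive counterexample

Answer: x = 2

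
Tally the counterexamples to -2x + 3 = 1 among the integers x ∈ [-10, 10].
Counterexamples in [-10, 10]: {-10, -9, -8, -7, -6, -5, -4, -3, -2, -1, 0, 2, 3, 4, 5, 6, 7, 8, 9, 10}.

Counting them gives 20 values.

Answer: 20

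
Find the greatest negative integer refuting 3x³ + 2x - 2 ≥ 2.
Testing negative integers from -1 downward:
x = -1: LHS = 3·(-1)³ + 2·(-1) - 2 = -7; -7 ≥ 2 — FAILS  ← closest negative counterexample to 0

Answer: x = -1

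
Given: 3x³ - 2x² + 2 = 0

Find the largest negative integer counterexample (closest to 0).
Testing negative integers from -1 downward:
x = -1: LHS = 3·(-1)³ - 2·(-1)² + 2 = -3; -3 = 0 — FAILS  ← closest negative counterexample to 0

Answer: x = -1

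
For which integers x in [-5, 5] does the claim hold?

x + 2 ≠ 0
Holds for: {-5, -4, -3, -1, 0, 1, 2, 3, 4, 5}
Fails for: {-2}

Answer: {-5, -4, -3, -1, 0, 1, 2, 3, 4, 5}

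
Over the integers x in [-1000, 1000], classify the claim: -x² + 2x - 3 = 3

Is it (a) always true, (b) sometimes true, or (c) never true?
Over all integers in [-1000, 1000], LHS − RHS is always negative; it is closest to 0 at x = 1, where it equals -5:
x = 1: LHS = -1² + 2·1 - 3 = -2; -2 = 3 — FAILS
At the ends of the range:
x = -1000: LHS = -(-1000)² + 2·(-1000) - 3 = -1002003; -1002003 = 3 — FAILS
x = 1000: LHS = -1000² + 2·1000 - 3 = -998003; -998003 = 3 — FAILS
Hence LHS − RHS is never 0, i.e. the two sides are never equal, so the claimed relation (=) fails for every integer in [-1000, 1000].

No integer in the range satisfies it.

Answer: Never true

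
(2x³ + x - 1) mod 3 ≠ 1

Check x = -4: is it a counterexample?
Substitute x = -4 into the relation:
x = -4: LHS = (2·(-4)³ + (-4) - 1) mod 3 = (-133) mod 3 = 2; 2 ≠ 1 — holds

The relation holds at x = -4, so it is not a counterexample.

Answer: No, x = -4 is not a counterexample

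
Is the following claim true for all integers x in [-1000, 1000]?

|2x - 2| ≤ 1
The claim fails at x = 0:
x = 0: LHS = |2·0 - 2| = |-2| = 2; 2 ≤ 1 — FAILS

Because a single integer refutes it, the statement is false.

Answer: False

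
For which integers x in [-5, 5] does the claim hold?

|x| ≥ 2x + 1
Holds for: {-5, -4, -3, -2, -1}
Fails for: {0, 1, 2, 3, 4, 5}

Answer: {-5, -4, -3, -2, -1}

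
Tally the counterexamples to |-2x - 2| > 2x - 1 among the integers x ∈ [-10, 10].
Over all integers in [-10, 10], LHS − RHS is smallest at x = 0, where it equals 3:
x = 0: LHS = |-2·0 - 2| = |-2| = 2, RHS = 2·0 - 1 = -1; 2 > -1 — holds
At the ends of the range:
x = -10: LHS = |-2·(-10) - 2| = |18| = 18, RHS = 2·(-10) - 1 = -21; 18 > -21 — holds
x = 10: LHS = |-2·10 - 2| = |-22| = 22, RHS = 2·10 - 1 = 19; 22 > 19 — holds
Hence LHS − RHS is never zero or negative, i.e. LHS > RHS throughout, so the relation holds for every integer in [-10, 10].

No counterexample appears in that range.

Answer: 0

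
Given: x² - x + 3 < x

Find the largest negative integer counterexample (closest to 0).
Testing negative integers from -1 downward:
x = -1: LHS = (-1)² - (-1) + 3 = 5; 5 < -1 — FAILS  ← closest negative counterexample to 0

Answer: x = -1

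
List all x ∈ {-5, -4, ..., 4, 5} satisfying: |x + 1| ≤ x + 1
Holds for: {-1, 0, 1, 2, 3, 4, 5}
Fails for: {-5, -4, -3, -2}

Answer: {-1, 0, 1, 2, 3, 4, 5}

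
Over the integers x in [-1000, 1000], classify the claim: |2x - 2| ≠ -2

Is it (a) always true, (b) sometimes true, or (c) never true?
An absolute value is never negative, so the left side is ≥ 0 for every x, while the right side is -2. Tightest case in [-1000, 1000] is x = 1:
x = 1: LHS = |2·1 - 2| = |0| = 0; 0 ≠ -2 — holds
Hence LHS − RHS is never 0, i.e. the two sides are never equal, so the relation holds for every integer in [-1000, 1000].

No counterexample exists.

Answer: Always true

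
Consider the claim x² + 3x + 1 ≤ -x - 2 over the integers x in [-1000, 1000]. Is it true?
The claim fails at x = 0:
x = 0: LHS = 0² + 3·0 + 1 = 1, RHS = -0 - 2 = -2; 1 ≤ -2 — FAILS

Because a single integer refutes it, the statement is false.

Answer: False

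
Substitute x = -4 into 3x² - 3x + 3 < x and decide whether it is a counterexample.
Substitute x = -4 into the relation:
x = -4: LHS = 3·(-4)² - 3·(-4) + 3 = 63; 63 < -4 — FAILS

Since the claim fails at x = -4, this value is a counterexample.

Answer: Yes, x = -4 is a counterexample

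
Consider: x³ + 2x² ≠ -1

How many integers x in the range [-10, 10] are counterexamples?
Track d = LHS − RHS over the integers in [-10, 10]. Equality would need d = 0, but d changes sign only between consecutive integers, jumping over 0:
x = -3: LHS = (-3)³ + 2·(-3)² = -9; -9 ≠ -1 — holds  (d = -8)
x = -2: LHS = (-2)³ + 2·(-2)² = 0; 0 ≠ -1 — holds  (d = 1)
Away from these crossings d keeps a constant sign, and checking every integer in [-10, 10] confirms d ≠ 0 throughout. Hence the two sides are never equal, so the relation holds for every integer in [-10, 10].

No counterexample appears in that range.

Answer: 0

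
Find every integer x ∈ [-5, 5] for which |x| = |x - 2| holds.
Holds for: {1}
Fails for: {-5, -4, -3, -2, -1, 0, 2, 3, 4, 5}

Answer: {1}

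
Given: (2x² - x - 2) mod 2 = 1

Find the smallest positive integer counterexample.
Testing positive integers:
x = 1: LHS = (2·1² - 1 - 2) mod 2 = (-1) mod 2 = 1; 1 = 1 — holds
x = 2: LHS = (2·2² - 2 - 2) mod 2 = 4 mod 2 = 0; 0 = 1 — FAILS  ← smallest positive counterexample

Answer: x = 2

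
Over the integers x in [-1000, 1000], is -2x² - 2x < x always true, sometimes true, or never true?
Holds at x = 1: LHS = -2·1² - 2·1 = -4; -4 < 1 — holds
Fails at x = 0: LHS = -2·0² - 2·0 = 0; 0 < 0 — FAILS
It is satisfied by some integers in the range but not all.

Answer: Sometimes true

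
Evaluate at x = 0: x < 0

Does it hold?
x = 0: 0 < 0 — FAILS

The relation fails at x = 0, so x = 0 is a counterexample.

Answer: No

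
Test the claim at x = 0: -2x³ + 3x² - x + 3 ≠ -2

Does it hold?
x = 0: LHS = -2·0³ + 3·0² - 0 + 3 = 3; 3 ≠ -2 — holds

The relation is satisfied at x = 0.

Answer: Yes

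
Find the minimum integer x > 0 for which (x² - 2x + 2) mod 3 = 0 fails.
Testing positive integers:
x = 1: LHS = (1² - 2·1 + 2) mod 3 = 1 mod 3 = 1; 1 = 0 — FAILS  ← smallest positive counterexample

Answer: x = 1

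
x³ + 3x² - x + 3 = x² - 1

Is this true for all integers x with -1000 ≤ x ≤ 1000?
The claim fails at x = 0:
x = 0: LHS = 0³ + 3·0² - 0 + 3 = 3, RHS = 0² - 1 = -1; 3 = -1 — FAILS

Because a single integer refutes it, the statement is false.

Answer: False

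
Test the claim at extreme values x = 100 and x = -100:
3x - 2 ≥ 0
x = 100: LHS = 3·100 - 2 = 298; 298 ≥ 0 — holds
x = -100: LHS = 3·(-100) - 2 = -302; -302 ≥ 0 — FAILS

Answer: Partially: holds for x = 100, fails for x = -100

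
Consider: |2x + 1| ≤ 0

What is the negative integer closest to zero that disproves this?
Testing negative integers from -1 downward:
x = -1: LHS = |2·(-1) + 1| = |-1| = 1; 1 ≤ 0 — FAILS  ← closest negative counterexample to 0

Answer: x = -1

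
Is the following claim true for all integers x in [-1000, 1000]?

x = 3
The claim fails at x = 0:
x = 0: 0 = 3 — FAILS

Because a single integer refutes it, the statement is false.

Answer: False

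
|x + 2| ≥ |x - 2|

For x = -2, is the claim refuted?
Substitute x = -2 into the relation:
x = -2: LHS = |(-2) + 2| = |0| = 0, RHS = |(-2) - 2| = |-4| = 4; 0 ≥ 4 — FAILS

Since the claim fails at x = -2, this value is a counterexample.

Answer: Yes, x = -2 is a counterexample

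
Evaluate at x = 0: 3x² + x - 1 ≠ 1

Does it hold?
x = 0: LHS = 3·0² + 0 - 1 = -1; -1 ≠ 1 — holds

The relation is satisfied at x = 0.

Answer: Yes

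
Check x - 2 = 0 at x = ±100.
x = 100: LHS = 100 - 2 = 98; 98 = 0 — FAILS
x = -100: LHS = (-100) - 2 = -102; -102 = 0 — FAILS

Answer: No, fails for both x = 100 and x = -100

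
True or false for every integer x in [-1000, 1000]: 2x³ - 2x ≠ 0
The claim fails at x = 0:
x = 0: LHS = 2·0³ - 2·0 = 0; 0 ≠ 0 — FAILS

Because a single integer refutes it, the statement is false.

Answer: False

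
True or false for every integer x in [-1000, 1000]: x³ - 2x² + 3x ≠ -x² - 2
Track d = LHS − RHS over the integers in [-1000, 1000]. Equality would need d = 0, but d changes sign only between consecutive integers, jumping over 0:
x = -1: LHS = (-1)³ - 2·(-1)² + 3·(-1) = -6, RHS = -(-1)² - 2 = -3; -6 ≠ -3 — holds  (d = -3)
x = 0: LHS = 0³ - 2·0² + 3·0 = 0, RHS = -0² - 2 = -2; 0 ≠ -2 — holds  (d = 2)
Away from these crossings d keeps a constant sign, and checking every integer in [-1000, 1000] confirms d ≠ 0 throughout. Hence the two sides are never equal, so the relation holds for every integer in [-1000, 1000].

No counterexample exists.

Answer: True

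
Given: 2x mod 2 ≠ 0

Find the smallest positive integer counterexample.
Testing positive integers:
x = 1: LHS = (2·1) mod 2 = 2 mod 2 = 0; 0 ≠ 0 — FAILS  ← smallest positive counterexample

Answer: x = 1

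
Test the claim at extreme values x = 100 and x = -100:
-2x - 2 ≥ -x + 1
x = 100: LHS = -2·100 - 2 = -202, RHS = -100 + 1 = -99; -202 ≥ -99 — FAILS
x = -100: LHS = -2·(-100) - 2 = 198, RHS = -(-100) + 1 = 101; 198 ≥ 101 — holds

Answer: Partially: fails for x = 100, holds for x = -100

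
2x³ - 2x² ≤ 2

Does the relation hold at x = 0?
x = 0: LHS = 2·0³ - 2·0² = 0; 0 ≤ 2 — holds

The relation is satisfied at x = 0.

Answer: Yes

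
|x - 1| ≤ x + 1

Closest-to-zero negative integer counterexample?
Testing negative integers from -1 downward:
x = -1: LHS = |(-1) - 1| = |-2| = 2, RHS = (-1) + 1 = 0; 2 ≤ 0 — FAILS  ← closest negative counterexample to 0

Answer: x = -1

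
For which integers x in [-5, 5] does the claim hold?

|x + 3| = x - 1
Over all integers in [-5, 5], LHS − RHS is always positive; it is smallest at x = 0, where it equals 4:
x = 0: LHS = |0 + 3| = |3| = 3, RHS = 0 - 1 = -1; 3 = -1 — FAILS
At the ends of the range:
x = -5: LHS = |(-5) + 3| = |-2| = 2, RHS = (-5) - 1 = -6; 2 = -6 — FAILS
x = 5: LHS = |5 + 3| = |8| = 8, RHS = 5 - 1 = 4; 8 = 4 — FAILS
Hence LHS − RHS is never 0, i.e. the two sides are never equal, so the claimed relation (=) fails for every integer in [-5, 5].

Answer: None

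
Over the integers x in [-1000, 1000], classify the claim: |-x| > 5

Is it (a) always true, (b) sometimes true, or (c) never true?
Holds at x = 6: LHS = |-6| = 6; 6 > 5 — holds
Fails at x = 0: LHS = |-0| = |0| = 0; 0 > 5 — FAILS
It is satisfied by some integers in the range but not all.

Answer: Sometimes true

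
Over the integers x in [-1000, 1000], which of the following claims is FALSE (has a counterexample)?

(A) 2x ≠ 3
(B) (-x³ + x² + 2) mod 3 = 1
(A) Track d = LHS − RHS over the integers in [-1000, 1000]. Equality would need d = 0, but d changes sign only between consecutive integers, jumping over 0:
x = 1: LHS = 2·1 = 2; 2 ≠ 3 — holds  (d = -1)
x = 2: LHS = 2·2 = 4; 4 ≠ 3 — holds  (d = 1)
Away from these crossings d keeps a constant sign, and checking every integer in [-1000, 1000] confirms d ≠ 0 throughout. Hence the two sides are never equal, so the relation holds for every integer in [-1000, 1000].

(B) x = 0: LHS = (-0³ + 0² + 2) mod 3 = 2 mod 3 = 2; 2 = 1 — FAILS

Only (B) has a counterexample.

Answer: B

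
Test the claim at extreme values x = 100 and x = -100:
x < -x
x = 100: 100 < -100 — FAILS
x = -100: RHS = -(-100) = 100; -100 < 100 — holds

Answer: Partially: fails for x = 100, holds for x = -100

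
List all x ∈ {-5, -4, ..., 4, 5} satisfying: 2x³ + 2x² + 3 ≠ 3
Holds for: {-5, -4, -3, -2, 1, 2, 3, 4, 5}
Fails for: {-1, 0}

Answer: {-5, -4, -3, -2, 1, 2, 3, 4, 5}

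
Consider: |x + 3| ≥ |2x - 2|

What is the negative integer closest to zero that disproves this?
Testing negative integers from -1 downward:
x = -1: LHS = |(-1) + 3| = |2| = 2, RHS = |2·(-1) - 2| = |-4| = 4; 2 ≥ 4 — FAILS  ← closest negative counterexample to 0

Answer: x = -1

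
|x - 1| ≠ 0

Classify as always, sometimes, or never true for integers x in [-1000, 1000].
Holds at x = 0: LHS = |0 - 1| = |-1| = 1; 1 ≠ 0 — holds
Fails at x = 1: LHS = |1 - 1| = |0| = 0; 0 ≠ 0 — FAILS
It is satisfied by some integers in the range but not all.

Answer: Sometimes true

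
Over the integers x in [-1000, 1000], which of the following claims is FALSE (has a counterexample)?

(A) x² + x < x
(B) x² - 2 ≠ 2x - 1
(A) x = 0: LHS = 0² + 0 = 0; 0 < 0 — FAILS

(B) Track d = LHS − RHS over the integers in [-1000, 1000]. Equality would need d = 0, but d changes sign only between consecutive integers, jumping over 0:
x = -1: LHS = (-1)² - 2 = -1, RHS = 2·(-1) - 1 = -3; -1 ≠ -3 — holds  (d = 2)
x = 0: LHS = 0² - 2 = -2, RHS = 2·0 - 1 = -1; -2 ≠ -1 — holds  (d = -1)
x = 2: LHS = 2² - 2 = 2, RHS = 2·2 - 1 = 3; 2 ≠ 3 — holds  (d = -1)
x = 3: LHS = 3² - 2 = 7, RHS = 2·3 - 1 = 5; 7 ≠ 5 — holds  (d = 2)
Away from these crossings d keeps a constant sign, and checking every integer in [-1000, 1000] confirms d ≠ 0 throughout. Hence the two sides are never equal, so the relation holds for every integer in [-1000, 1000].

Only (A) has a counterexample.

Answer: A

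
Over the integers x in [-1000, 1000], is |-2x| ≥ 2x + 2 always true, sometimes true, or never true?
Holds at x = -1: LHS = |-2·(-1)| = |2| = 2, RHS = 2·(-1) + 2 = 0; 2 ≥ 0 — holds
Fails at x = 0: LHS = |-2·0| = |0| = 0, RHS = 2·0 + 2 = 2; 0 ≥ 2 — FAILS
It is satisfied by some integers in the range but not all.

Answer: Sometimes true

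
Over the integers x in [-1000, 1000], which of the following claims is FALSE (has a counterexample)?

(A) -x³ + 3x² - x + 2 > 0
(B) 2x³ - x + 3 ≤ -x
(A) x = 3: LHS = -3³ + 3·3² - 3 + 2 = -1; -1 > 0 — FAILS
(B) x = 0: LHS = 2·0³ - 0 + 3 = 3, RHS = -0 = 0; 3 ≤ 0 — FAILS

Answer: Both A and B are false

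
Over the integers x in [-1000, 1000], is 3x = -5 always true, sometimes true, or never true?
Track d = LHS − RHS over the integers in [-1000, 1000]. Equality would need d = 0, but d changes sign only between consecutive integers, jumping over 0:
x = -2: LHS = 3·(-2) = -6; -6 = -5 — FAILS  (d = -1)
x = -1: LHS = 3·(-1) = -3; -3 = -5 — FAILS  (d = 2)
Away from these crossings d keeps a constant sign, and checking every integer in [-1000, 1000] confirms d ≠ 0 throughout. Hence the two sides are never equal, so the claimed relation (=) fails for every integer in [-1000, 1000].

No integer in the range satisfies it.

Answer: Never true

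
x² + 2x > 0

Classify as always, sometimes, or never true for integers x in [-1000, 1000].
Holds at x = 1: LHS = 1² + 2·1 = 3; 3 > 0 — holds
Fails at x = 0: LHS = 0² + 2·0 = 0; 0 > 0 — FAILS
It is satisfied by some integers in the range but not all.

Answer: Sometimes true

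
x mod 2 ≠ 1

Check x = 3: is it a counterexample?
Substitute x = 3 into the relation:
x = 3: LHS = 3 mod 2 = 1; 1 ≠ 1 — FAILS

Since the claim fails at x = 3, this value is a counterexample.

Answer: Yes, x = 3 is a counterexample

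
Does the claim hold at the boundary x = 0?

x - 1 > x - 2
x = 0: LHS = 0 - 1 = -1, RHS = 0 - 2 = -2; -1 > -2 — holds

The relation is satisfied at x = 0.

Answer: Yes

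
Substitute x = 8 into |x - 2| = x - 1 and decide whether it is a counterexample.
Substitute x = 8 into the relation:
x = 8: LHS = |8 - 2| = |6| = 6, RHS = 8 - 1 = 7; 6 = 7 — FAILS

Since the claim fails at x = 8, this value is a counterexample.

Answer: Yes, x = 8 is a counterexample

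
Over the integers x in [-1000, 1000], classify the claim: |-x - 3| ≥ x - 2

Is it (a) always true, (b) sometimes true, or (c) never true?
Over all integers in [-1000, 1000], LHS − RHS is smallest at x = 0, where it equals 5:
x = 0: LHS = |-0 - 3| = |-3| = 3, RHS = 0 - 2 = -2; 3 ≥ -2 — holds
At the ends of the range:
x = -1000: LHS = |-(-1000) - 3| = |997| = 997, RHS = (-1000) - 2 = -1002; 997 ≥ -1002 — holds
x = 1000: LHS = |-1000 - 3| = |-1003| = 1003, RHS = 1000 - 2 = 998; 1003 ≥ 998 — holds
Hence LHS − RHS is never negative, i.e. LHS ≥ RHS throughout, so the relation holds for every integer in [-1000, 1000].

No counterexample exists.

Answer: Always true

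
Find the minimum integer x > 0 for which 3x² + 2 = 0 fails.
Testing positive integers:
x = 1: LHS = 3·1² + 2 = 5; 5 = 0 — FAILS  ← smallest positive counterexample

Answer: x = 1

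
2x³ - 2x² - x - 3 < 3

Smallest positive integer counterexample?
Testing positive integers:
x = 1: LHS = 2·1³ - 2·1² - 1 - 3 = -4; -4 < 3 — holds
x = 2: LHS = 2·2³ - 2·2² - 2 - 3 = 3; 3 < 3 — FAILS  ← smallest positive counterexample

Answer: x = 2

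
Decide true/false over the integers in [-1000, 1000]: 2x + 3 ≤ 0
The claim fails at x = 0:
x = 0: LHS = 2·0 + 3 = 3; 3 ≤ 0 — FAILS

Because a single integer refutes it, the statement is false.

Answer: False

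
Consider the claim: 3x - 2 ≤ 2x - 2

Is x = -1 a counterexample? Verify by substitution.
Substitute x = -1 into the relation:
x = -1: LHS = 3·(-1) - 2 = -5, RHS = 2·(-1) - 2 = -4; -5 ≤ -4 — holds

The claim holds here, so x = -1 is not a counterexample. (A counterexample exists elsewhere, e.g. x = 1.)

Answer: No, x = -1 is not a counterexample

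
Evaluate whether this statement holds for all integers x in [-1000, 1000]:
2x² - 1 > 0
The claim fails at x = 0:
x = 0: LHS = 2·0² - 1 = -1; -1 > 0 — FAILS

Because a single integer refutes it, the statement is false.

Answer: False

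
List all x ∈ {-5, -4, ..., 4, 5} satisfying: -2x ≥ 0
Holds for: {-5, -4, -3, -2, -1, 0}
Fails for: {1, 2, 3, 4, 5}

Answer: {-5, -4, -3, -2, -1, 0}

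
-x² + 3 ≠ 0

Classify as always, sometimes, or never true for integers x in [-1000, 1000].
Track d = LHS − RHS over the integers in [-1000, 1000]. Equality would need d = 0, but d changes sign only between consecutive integers, jumping over 0:
x = -2: LHS = -(-2)² + 3 = -1; -1 ≠ 0 — holds  (d = -1)
x = -1: LHS = -(-1)² + 3 = 2; 2 ≠ 0 — holds  (d = 2)
x = 1: LHS = -1² + 3 = 2; 2 ≠ 0 — holds  (d = 2)
x = 2: LHS = -2² + 3 = -1; -1 ≠ 0 — holds  (d = -1)
Away from these crossings d keeps a constant sign, and checking every integer in [-1000, 1000] confirms d ≠ 0 throughout. Hence the two sides are never equal, so the relation holds for every integer in [-1000, 1000].

No counterexample exists.

Answer: Always true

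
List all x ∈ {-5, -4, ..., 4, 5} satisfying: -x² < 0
Holds for: {-5, -4, -3, -2, -1, 1, 2, 3, 4, 5}
Fails for: {0}

Answer: {-5, -4, -3, -2, -1, 1, 2, 3, 4, 5}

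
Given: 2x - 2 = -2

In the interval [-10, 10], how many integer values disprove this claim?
Counterexamples in [-10, 10]: {-10, -9, -8, -7, -6, -5, -4, -3, -2, -1, 1, 2, 3, 4, 5, 6, 7, 8, 9, 10}.

Counting them gives 20 values.

Answer: 20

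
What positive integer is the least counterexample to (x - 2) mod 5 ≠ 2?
Testing positive integers:
x = 1: LHS = (1 - 2) mod 5 = (-1) mod 5 = 4; 4 ≠ 2 — holds
x = 2: LHS = (2 - 2) mod 5 = 0 mod 5 = 0; 0 ≠ 2 — holds
x = 3: LHS = (3 - 2) mod 5 = 1 mod 5 = 1; 1 ≠ 2 — holds
x = 4: LHS = (4 - 2) mod 5 = 2 mod 5 = 2; 2 ≠ 2 — FAILS  ← smallest positive counterexample

Answer: x = 4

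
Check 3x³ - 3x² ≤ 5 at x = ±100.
x = 100: LHS = 3·100³ - 3·100² = 2970000; 2970000 ≤ 5 — FAILS
x = -100: LHS = 3·(-100)³ - 3·(-100)² = -3030000; -3030000 ≤ 5 — holds

Answer: Partially: fails for x = 100, holds for x = -100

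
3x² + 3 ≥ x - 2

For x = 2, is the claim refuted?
Substitute x = 2 into the relation:
x = 2: LHS = 3·2² + 3 = 15, RHS = 2 - 2 = 0; 15 ≥ 0 — holds

The relation holds at x = 2, so it is not a counterexample.

Answer: No, x = 2 is not a counterexample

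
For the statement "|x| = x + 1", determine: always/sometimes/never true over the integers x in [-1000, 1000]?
Track d = LHS − RHS over the integers in [-1000, 1000]. Equality would need d = 0, but d changes sign only between consecutive integers, jumping over 0:
x = -1: LHS = |-1| = 1, RHS = (-1) + 1 = 0; 1 = 0 — FAILS  (d = 1)
x = 0: LHS = |0| = 0, RHS = 0 + 1 = 1; 0 = 1 — FAILS  (d = -1)
Away from these crossings d keeps a constant sign, and checking every integer in [-1000, 1000] confirms d ≠ 0 throughout. Hence the two sides are never equal, so the claimed relation (=) fails for every integer in [-1000, 1000].

No integer in the range satisfies it.

Answer: Never true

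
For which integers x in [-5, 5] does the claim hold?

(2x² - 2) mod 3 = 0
Holds for: {-5, -4, -2, -1, 1, 2, 4, 5}
Fails for: {-3, 0, 3}

Answer: {-5, -4, -2, -1, 1, 2, 4, 5}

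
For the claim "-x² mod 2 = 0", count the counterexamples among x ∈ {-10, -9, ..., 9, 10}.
Counterexamples in [-10, 10]: {-9, -7, -5, -3, -1, 1, 3, 5, 7, 9}.

Counting them gives 10 values.

Answer: 10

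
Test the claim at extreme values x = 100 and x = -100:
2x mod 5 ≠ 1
x = 100: LHS = (2·100) mod 5 = 200 mod 5 = 0; 0 ≠ 1 — holds
x = -100: LHS = (2·(-100)) mod 5 = (-200) mod 5 = 0; 0 ≠ 1 — holds

Answer: Yes, holds for both x = 100 and x = -100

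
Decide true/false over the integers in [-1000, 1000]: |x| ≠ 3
The claim fails at x = 3:
x = 3: LHS = |3| = 3; 3 ≠ 3 — FAILS

Because a single integer refutes it, the statement is false.

Answer: False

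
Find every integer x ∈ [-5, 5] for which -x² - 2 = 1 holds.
Over all integers in [-5, 5], LHS − RHS is always negative; it is closest to 0 at x = 0, where it equals -3:
x = 0: LHS = -0² - 2 = -2; -2 = 1 — FAILS
At the ends of the range:
x = -5: LHS = -(-5)² - 2 = -27; -27 = 1 — FAILS
x = 5: LHS = -5² - 2 = -27; -27 = 1 — FAILS
Hence LHS − RHS is never 0, i.e. the two sides are never equal, so the claimed relation (=) fails for every integer in [-5, 5].

Answer: None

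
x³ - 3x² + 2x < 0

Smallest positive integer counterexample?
Testing positive integers:
x = 1: LHS = 1³ - 3·1² + 2·1 = 0; 0 < 0 — FAILS  ← smallest positive counterexample

Answer: x = 1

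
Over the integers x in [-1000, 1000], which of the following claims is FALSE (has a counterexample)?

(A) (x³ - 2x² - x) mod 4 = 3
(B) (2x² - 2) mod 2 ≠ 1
(A) x = 0: LHS = (0³ - 2·0² - 0) mod 4 = 0 mod 4 = 0; 0 = 3 — FAILS

(B) For a polynomial with integer coefficients, its value mod 2 depends only on x mod 2, so it suffices to check one representative of each residue class, x = 0, 1:
x = 0: LHS = (2·0² - 2) mod 2 = (-2) mod 2 = 0; 0 ≠ 1 — holds
x = 1: LHS = (2·1² - 2) mod 2 = 0 mod 2 = 0; 0 ≠ 1 — holds
The relation holds in every residue class, so the relation holds for every integer in [-1000, 1000].

Only (A) has a counterexample.

Answer: A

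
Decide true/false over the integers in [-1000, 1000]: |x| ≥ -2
An absolute value is never negative, so the left side is ≥ 0 for every x, while the right side is -2. Tightest case in [-1000, 1000] is x = 0:
x = 0: LHS = |0| = 0; 0 ≥ -2 — holds
Hence LHS − RHS is never negative, i.e. LHS ≥ RHS throughout, so the relation holds for every integer in [-1000, 1000].

No counterexample exists.

Answer: True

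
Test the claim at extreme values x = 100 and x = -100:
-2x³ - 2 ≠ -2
x = 100: LHS = -2·100³ - 2 = -2000002; -2000002 ≠ -2 — holds
x = -100: LHS = -2·(-100)³ - 2 = 1999998; 1999998 ≠ -2 — holds

Answer: Yes, holds for both x = 100 and x = -100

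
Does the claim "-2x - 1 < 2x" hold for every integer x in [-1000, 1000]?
The claim fails at x = -1:
x = -1: LHS = -2·(-1) - 1 = 1, RHS = 2·(-1) = -2; 1 < -2 — FAILS

Because a single integer refutes it, the statement is false.

Answer: False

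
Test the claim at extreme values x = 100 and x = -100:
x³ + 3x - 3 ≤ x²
x = 100: LHS = 100³ + 3·100 - 3 = 1000297, RHS = 100² = 10000; 1000297 ≤ 10000 — FAILS
x = -100: LHS = (-100)³ + 3·(-100) - 3 = -1000303, RHS = (-100)² = 10000; -1000303 ≤ 10000 — holds

Answer: Partially: fails for x = 100, holds for x = -100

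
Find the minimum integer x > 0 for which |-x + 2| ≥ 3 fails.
Testing positive integers:
x = 1: LHS = |-1 + 2| = |1| = 1; 1 ≥ 3 — FAILS  ← smallest positive counterexample

Answer: x = 1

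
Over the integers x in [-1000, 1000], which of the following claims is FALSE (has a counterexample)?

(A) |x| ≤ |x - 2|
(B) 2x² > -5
(A) x = 2: LHS = |2| = 2, RHS = |2 - 2| = |0| = 0; 2 ≤ 0 — FAILS

(B) Over all integers in [-1000, 1000], LHS − RHS is smallest at x = 0, where it equals 5:
x = 0: LHS = 2·0² = 0; 0 > -5 — holds
At the ends of the range:
x = -1000: LHS = 2·(-1000)² = 2000000; 2000000 > -5 — holds
x = 1000: LHS = 2·1000² = 2000000; 2000000 > -5 — holds
Hence LHS − RHS is never zero or negative, i.e. LHS > RHS throughout, so the relation holds for every integer in [-1000, 1000].

Only (A) has a counterexample.

Answer: A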